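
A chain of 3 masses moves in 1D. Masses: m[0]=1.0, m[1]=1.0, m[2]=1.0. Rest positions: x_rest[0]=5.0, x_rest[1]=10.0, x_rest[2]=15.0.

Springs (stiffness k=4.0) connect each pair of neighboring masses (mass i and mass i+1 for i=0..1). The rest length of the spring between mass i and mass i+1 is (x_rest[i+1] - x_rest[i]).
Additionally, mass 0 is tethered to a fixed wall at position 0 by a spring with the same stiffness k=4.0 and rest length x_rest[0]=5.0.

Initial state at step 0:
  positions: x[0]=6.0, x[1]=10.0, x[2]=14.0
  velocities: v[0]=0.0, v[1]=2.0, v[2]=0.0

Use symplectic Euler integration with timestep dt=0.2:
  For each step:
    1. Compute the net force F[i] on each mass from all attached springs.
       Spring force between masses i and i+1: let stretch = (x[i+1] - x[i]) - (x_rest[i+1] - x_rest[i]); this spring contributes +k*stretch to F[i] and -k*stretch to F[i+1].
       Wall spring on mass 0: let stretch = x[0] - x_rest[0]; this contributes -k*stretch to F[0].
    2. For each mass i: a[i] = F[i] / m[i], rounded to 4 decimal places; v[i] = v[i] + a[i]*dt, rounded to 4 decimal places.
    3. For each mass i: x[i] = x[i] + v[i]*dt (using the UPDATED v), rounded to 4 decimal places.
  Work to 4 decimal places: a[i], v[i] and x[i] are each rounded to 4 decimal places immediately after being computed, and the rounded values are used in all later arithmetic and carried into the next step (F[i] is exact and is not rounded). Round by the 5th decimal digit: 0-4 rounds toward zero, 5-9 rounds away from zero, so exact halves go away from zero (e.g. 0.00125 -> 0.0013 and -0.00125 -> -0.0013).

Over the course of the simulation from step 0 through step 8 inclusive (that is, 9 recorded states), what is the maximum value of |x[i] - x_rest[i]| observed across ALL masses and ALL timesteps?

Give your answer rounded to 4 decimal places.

Step 0: x=[6.0000 10.0000 14.0000] v=[0.0000 2.0000 0.0000]
Step 1: x=[5.6800 10.4000 14.1600] v=[-1.6000 2.0000 0.8000]
Step 2: x=[5.2064 10.6464 14.5184] v=[-2.3680 1.2320 1.7920]
Step 3: x=[4.7702 10.6419 15.0573] v=[-2.1811 -0.0224 2.6944]
Step 4: x=[4.5102 10.4044 15.6897] v=[-1.2999 -1.1874 3.1621]
Step 5: x=[4.4717 10.0695 16.2765] v=[-0.1927 -1.6745 2.9339]
Step 6: x=[4.6133 9.8321 16.6702] v=[0.7082 -1.1871 1.9683]
Step 7: x=[4.8518 9.8538 16.7698] v=[1.1926 0.1083 0.4978]
Step 8: x=[5.1144 10.1817 16.5628] v=[1.3128 1.6395 -1.0350]
Max displacement = 1.7698

Answer: 1.7698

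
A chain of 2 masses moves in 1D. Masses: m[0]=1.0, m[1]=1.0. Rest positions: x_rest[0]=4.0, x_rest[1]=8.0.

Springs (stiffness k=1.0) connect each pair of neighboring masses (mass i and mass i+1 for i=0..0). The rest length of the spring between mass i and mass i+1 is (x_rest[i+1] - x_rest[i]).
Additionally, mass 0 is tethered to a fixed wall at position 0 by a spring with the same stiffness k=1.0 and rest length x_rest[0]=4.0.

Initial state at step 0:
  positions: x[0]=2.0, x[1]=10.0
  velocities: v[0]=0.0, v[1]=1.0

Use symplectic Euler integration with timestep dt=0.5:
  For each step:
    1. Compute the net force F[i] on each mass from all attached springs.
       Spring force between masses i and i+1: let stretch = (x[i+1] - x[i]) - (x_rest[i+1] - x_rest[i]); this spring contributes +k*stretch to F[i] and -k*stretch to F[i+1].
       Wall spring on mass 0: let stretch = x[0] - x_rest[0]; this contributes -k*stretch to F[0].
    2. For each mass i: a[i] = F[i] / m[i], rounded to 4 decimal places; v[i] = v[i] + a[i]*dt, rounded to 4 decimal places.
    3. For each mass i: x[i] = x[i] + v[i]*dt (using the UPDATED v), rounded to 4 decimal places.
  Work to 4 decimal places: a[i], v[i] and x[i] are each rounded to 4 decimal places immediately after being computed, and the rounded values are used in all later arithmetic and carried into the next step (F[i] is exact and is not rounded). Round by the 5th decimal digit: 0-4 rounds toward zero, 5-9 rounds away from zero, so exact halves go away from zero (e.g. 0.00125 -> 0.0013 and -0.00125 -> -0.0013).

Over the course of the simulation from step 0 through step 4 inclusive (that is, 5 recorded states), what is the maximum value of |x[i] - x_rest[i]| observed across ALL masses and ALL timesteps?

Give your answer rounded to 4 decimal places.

Answer: 3.0625

Derivation:
Step 0: x=[2.0000 10.0000] v=[0.0000 1.0000]
Step 1: x=[3.5000 9.5000] v=[3.0000 -1.0000]
Step 2: x=[5.6250 8.5000] v=[4.2500 -2.0000]
Step 3: x=[7.0625 7.7813] v=[2.8750 -1.4375]
Step 4: x=[6.9141 7.8829] v=[-0.2969 0.2031]
Max displacement = 3.0625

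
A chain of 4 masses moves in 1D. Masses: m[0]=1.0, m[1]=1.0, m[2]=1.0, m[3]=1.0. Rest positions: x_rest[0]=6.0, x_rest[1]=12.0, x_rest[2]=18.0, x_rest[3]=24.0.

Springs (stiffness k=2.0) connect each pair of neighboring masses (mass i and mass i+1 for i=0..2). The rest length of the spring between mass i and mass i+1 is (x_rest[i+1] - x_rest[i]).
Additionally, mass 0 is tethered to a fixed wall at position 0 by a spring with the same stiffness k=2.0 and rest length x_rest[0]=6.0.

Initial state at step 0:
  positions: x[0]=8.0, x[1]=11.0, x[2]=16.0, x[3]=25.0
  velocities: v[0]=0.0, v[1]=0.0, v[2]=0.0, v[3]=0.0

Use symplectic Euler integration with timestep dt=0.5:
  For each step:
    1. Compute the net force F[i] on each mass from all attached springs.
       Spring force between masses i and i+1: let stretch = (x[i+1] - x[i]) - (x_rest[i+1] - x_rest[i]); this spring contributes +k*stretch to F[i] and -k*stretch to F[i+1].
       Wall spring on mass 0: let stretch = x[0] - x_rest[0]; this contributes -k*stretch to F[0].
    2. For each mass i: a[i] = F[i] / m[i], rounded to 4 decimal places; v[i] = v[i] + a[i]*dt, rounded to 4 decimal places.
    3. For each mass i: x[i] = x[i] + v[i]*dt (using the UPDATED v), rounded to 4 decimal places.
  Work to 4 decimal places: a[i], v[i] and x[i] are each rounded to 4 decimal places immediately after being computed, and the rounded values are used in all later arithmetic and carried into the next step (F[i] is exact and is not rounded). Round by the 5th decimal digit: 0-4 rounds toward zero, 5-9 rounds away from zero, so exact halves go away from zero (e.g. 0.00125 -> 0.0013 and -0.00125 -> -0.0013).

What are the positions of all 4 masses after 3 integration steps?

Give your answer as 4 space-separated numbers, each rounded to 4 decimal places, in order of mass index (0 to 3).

Answer: 4.3750 12.3750 19.2500 22.7500

Derivation:
Step 0: x=[8.0000 11.0000 16.0000 25.0000] v=[0.0000 0.0000 0.0000 0.0000]
Step 1: x=[5.5000 12.0000 18.0000 23.5000] v=[-5.0000 2.0000 4.0000 -3.0000]
Step 2: x=[3.5000 12.7500 19.7500 22.2500] v=[-4.0000 1.5000 3.5000 -2.5000]
Step 3: x=[4.3750 12.3750 19.2500 22.7500] v=[1.7500 -0.7500 -1.0000 1.0000]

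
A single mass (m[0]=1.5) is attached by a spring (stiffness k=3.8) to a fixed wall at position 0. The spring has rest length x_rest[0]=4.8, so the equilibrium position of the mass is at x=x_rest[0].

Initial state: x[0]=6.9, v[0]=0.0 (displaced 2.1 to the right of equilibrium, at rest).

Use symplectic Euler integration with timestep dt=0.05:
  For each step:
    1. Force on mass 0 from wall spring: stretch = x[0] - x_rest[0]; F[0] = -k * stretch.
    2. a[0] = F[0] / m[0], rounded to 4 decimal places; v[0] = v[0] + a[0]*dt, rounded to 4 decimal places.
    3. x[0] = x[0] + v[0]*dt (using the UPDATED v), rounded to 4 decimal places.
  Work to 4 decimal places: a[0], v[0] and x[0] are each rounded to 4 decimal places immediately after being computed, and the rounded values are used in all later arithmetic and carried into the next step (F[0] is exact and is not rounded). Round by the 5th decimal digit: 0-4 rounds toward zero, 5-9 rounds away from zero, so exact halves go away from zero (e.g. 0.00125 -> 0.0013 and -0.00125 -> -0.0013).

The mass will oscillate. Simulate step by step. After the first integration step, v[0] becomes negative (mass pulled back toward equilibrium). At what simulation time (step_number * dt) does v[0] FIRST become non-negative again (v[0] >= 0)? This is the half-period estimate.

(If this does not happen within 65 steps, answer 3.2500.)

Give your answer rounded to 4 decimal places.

Step 0: x=[6.9000] v=[0.0000]
Step 1: x=[6.8867] v=[-0.2660]
Step 2: x=[6.8602] v=[-0.5303]
Step 3: x=[6.8206] v=[-0.7913]
Step 4: x=[6.7682] v=[-1.0472]
Step 5: x=[6.7034] v=[-1.2965]
Step 6: x=[6.6265] v=[-1.5376]
Step 7: x=[6.5381] v=[-1.7690]
Step 8: x=[6.4386] v=[-1.9892]
Step 9: x=[6.3288] v=[-2.1968]
Step 10: x=[6.2093] v=[-2.3905]
Step 11: x=[6.0809] v=[-2.5690]
Step 12: x=[5.9443] v=[-2.7312]
Step 13: x=[5.8005] v=[-2.8761]
Step 14: x=[5.6504] v=[-3.0028]
Step 15: x=[5.4949] v=[-3.1105]
Step 16: x=[5.3350] v=[-3.1985]
Step 17: x=[5.1717] v=[-3.2663]
Step 18: x=[5.0060] v=[-3.3134]
Step 19: x=[4.8390] v=[-3.3395]
Step 20: x=[4.6718] v=[-3.3444]
Step 21: x=[4.5054] v=[-3.3282]
Step 22: x=[4.3409] v=[-3.2909]
Step 23: x=[4.1793] v=[-3.2327]
Step 24: x=[4.0216] v=[-3.1541]
Step 25: x=[3.8688] v=[-3.0555]
Step 26: x=[3.7219] v=[-2.9376]
Step 27: x=[3.5819] v=[-2.8010]
Step 28: x=[3.4496] v=[-2.6467]
Step 29: x=[3.3258] v=[-2.4757]
Step 30: x=[3.2114] v=[-2.2890]
Step 31: x=[3.1070] v=[-2.0878]
Step 32: x=[3.0133] v=[-1.8734]
Step 33: x=[2.9309] v=[-1.6471]
Step 34: x=[2.8604] v=[-1.4103]
Step 35: x=[2.8022] v=[-1.1646]
Step 36: x=[2.7566] v=[-0.9115]
Step 37: x=[2.7240] v=[-0.6527]
Step 38: x=[2.7045] v=[-0.3897]
Step 39: x=[2.6983] v=[-0.1243]
Step 40: x=[2.7054] v=[0.1419]
First v>=0 after going negative at step 40, time=2.0000

Answer: 2.0000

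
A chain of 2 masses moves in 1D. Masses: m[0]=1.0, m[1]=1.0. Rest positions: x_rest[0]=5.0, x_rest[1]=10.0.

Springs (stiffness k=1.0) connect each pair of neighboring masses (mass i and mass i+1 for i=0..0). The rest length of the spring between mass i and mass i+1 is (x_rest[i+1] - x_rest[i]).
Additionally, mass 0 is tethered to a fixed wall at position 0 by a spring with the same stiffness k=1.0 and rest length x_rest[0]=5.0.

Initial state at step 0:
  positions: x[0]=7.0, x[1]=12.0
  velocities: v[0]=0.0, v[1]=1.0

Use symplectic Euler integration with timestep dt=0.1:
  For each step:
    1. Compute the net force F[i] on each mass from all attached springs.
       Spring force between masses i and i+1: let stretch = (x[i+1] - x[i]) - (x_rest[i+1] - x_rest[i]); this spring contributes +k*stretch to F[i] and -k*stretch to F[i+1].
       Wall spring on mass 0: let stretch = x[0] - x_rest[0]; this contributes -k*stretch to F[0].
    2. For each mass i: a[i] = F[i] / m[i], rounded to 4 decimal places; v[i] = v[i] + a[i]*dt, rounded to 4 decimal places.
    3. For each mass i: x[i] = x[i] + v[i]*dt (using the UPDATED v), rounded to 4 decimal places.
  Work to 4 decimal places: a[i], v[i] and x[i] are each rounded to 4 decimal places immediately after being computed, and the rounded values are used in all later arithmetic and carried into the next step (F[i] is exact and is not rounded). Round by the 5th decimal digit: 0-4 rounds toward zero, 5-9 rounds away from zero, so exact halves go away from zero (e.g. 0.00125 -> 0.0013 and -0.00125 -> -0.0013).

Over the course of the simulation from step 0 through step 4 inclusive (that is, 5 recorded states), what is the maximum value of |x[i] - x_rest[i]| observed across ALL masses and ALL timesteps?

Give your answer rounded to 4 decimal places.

Answer: 2.3871

Derivation:
Step 0: x=[7.0000 12.0000] v=[0.0000 1.0000]
Step 1: x=[6.9800 12.1000] v=[-0.2000 1.0000]
Step 2: x=[6.9414 12.1988] v=[-0.3860 0.9880]
Step 3: x=[6.8860 12.2950] v=[-0.5544 0.9623]
Step 4: x=[6.8158 12.3871] v=[-0.7021 0.9214]
Max displacement = 2.3871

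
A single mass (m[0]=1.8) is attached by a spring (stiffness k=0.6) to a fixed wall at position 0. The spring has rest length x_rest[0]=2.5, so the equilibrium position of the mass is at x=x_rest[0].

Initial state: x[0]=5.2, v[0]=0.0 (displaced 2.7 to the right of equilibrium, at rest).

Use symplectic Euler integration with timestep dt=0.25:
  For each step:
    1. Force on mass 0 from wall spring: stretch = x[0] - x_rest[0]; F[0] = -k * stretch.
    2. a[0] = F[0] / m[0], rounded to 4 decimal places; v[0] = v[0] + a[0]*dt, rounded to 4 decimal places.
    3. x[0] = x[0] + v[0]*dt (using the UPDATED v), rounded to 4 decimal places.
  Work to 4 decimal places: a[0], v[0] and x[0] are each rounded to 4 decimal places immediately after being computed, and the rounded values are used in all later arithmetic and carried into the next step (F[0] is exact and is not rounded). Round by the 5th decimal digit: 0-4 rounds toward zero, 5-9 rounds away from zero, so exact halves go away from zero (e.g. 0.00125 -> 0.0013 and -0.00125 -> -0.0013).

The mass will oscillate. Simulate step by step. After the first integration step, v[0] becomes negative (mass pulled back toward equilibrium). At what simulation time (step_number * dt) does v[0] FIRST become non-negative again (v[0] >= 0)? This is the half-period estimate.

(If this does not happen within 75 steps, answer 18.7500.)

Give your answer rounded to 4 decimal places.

Answer: 5.5000

Derivation:
Step 0: x=[5.2000] v=[0.0000]
Step 1: x=[5.1438] v=[-0.2250]
Step 2: x=[5.0325] v=[-0.4453]
Step 3: x=[4.8684] v=[-0.6564]
Step 4: x=[4.6550] v=[-0.8538]
Step 5: x=[4.3967] v=[-1.0334]
Step 6: x=[4.0988] v=[-1.1915]
Step 7: x=[3.7676] v=[-1.3247]
Step 8: x=[3.4100] v=[-1.4303]
Step 9: x=[3.0335] v=[-1.5061]
Step 10: x=[2.6459] v=[-1.5506]
Step 11: x=[2.2552] v=[-1.5628]
Step 12: x=[1.8696] v=[-1.5424]
Step 13: x=[1.4971] v=[-1.4899]
Step 14: x=[1.1455] v=[-1.4063]
Step 15: x=[0.8222] v=[-1.2934]
Step 16: x=[0.5338] v=[-1.1536]
Step 17: x=[0.2864] v=[-0.9898]
Step 18: x=[0.0851] v=[-0.8053]
Step 19: x=[-0.0659] v=[-0.6041]
Step 20: x=[-0.1635] v=[-0.3903]
Step 21: x=[-0.2056] v=[-0.1684]
Step 22: x=[-0.1913] v=[0.0571]
First v>=0 after going negative at step 22, time=5.5000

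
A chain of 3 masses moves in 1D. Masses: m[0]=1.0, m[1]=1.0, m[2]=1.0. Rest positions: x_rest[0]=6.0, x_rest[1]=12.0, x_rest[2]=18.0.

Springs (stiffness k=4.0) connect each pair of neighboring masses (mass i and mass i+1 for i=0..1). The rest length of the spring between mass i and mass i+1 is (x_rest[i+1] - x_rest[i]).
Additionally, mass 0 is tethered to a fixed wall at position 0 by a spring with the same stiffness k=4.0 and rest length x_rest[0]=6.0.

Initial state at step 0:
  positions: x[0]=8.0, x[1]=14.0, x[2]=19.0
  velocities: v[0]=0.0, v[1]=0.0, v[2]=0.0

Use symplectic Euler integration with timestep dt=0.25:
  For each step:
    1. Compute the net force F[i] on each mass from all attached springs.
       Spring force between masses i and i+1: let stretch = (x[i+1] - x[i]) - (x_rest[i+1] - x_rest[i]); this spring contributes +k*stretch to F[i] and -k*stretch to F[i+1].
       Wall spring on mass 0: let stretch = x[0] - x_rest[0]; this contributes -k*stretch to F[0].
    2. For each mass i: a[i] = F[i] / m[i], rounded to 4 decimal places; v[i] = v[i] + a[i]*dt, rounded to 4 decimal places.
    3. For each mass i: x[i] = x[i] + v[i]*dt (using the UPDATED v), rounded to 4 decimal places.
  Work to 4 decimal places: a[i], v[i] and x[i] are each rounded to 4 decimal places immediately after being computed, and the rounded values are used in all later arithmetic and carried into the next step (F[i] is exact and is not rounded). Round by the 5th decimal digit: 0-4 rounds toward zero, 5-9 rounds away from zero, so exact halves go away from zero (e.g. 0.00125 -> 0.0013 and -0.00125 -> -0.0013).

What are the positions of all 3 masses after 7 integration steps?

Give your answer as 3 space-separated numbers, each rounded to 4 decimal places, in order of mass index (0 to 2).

Step 0: x=[8.0000 14.0000 19.0000] v=[0.0000 0.0000 0.0000]
Step 1: x=[7.5000 13.7500 19.2500] v=[-2.0000 -1.0000 1.0000]
Step 2: x=[6.6875 13.3125 19.6250] v=[-3.2500 -1.7500 1.5000]
Step 3: x=[5.8594 12.7969 19.9219] v=[-3.3125 -2.0625 1.1875]
Step 4: x=[5.3008 12.3282 19.9375] v=[-2.2344 -1.8750 0.0625]
Step 5: x=[5.1739 12.0049 19.5508] v=[-0.5078 -1.2931 -1.5468]
Step 6: x=[5.4612 11.8604 18.7776] v=[1.1493 -0.5782 -3.0927]
Step 7: x=[5.9830 11.8454 17.7751] v=[2.0873 -0.0602 -4.0099]

Answer: 5.9830 11.8454 17.7751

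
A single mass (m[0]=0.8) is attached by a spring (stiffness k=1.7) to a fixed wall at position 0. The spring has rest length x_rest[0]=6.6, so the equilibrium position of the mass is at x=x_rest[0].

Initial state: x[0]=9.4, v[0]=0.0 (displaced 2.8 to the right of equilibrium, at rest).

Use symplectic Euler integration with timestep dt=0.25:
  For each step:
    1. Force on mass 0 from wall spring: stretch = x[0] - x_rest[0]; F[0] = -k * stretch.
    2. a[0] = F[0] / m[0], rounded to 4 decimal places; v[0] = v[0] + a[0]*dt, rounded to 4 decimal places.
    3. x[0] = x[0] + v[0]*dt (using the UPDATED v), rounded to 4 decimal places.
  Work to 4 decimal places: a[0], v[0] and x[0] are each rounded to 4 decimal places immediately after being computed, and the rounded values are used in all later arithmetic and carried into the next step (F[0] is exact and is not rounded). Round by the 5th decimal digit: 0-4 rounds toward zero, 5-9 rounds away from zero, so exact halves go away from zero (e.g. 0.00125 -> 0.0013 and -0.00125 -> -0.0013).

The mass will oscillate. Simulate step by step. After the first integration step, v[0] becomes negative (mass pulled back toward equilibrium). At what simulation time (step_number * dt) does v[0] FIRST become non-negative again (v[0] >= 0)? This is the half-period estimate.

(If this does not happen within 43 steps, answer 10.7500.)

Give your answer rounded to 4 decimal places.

Step 0: x=[9.4000] v=[0.0000]
Step 1: x=[9.0281] v=[-1.4875]
Step 2: x=[8.3338] v=[-2.7774]
Step 3: x=[7.4092] v=[-3.6985]
Step 4: x=[6.3771] v=[-4.1284]
Step 5: x=[5.3746] v=[-4.0100]
Step 6: x=[4.5349] v=[-3.3590]
Step 7: x=[3.9694] v=[-2.2619]
Step 8: x=[3.7533] v=[-0.8644]
Step 9: x=[3.9153] v=[0.6479]
First v>=0 after going negative at step 9, time=2.2500

Answer: 2.2500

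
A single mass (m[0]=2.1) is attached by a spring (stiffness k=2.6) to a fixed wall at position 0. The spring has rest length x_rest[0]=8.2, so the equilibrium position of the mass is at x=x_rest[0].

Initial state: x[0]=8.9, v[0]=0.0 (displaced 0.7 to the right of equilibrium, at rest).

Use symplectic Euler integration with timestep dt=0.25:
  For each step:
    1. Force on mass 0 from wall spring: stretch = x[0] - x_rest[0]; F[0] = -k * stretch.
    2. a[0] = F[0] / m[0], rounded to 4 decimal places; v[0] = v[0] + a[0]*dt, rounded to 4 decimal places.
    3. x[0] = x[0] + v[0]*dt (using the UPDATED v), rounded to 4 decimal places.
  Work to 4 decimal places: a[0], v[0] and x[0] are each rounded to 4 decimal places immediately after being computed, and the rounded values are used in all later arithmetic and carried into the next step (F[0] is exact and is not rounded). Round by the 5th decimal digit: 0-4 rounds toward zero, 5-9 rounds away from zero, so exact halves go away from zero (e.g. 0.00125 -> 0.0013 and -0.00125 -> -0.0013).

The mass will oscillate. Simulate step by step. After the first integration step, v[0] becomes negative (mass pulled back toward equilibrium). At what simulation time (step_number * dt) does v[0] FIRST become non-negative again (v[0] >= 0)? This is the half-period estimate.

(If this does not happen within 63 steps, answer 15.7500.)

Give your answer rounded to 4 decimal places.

Answer: 3.0000

Derivation:
Step 0: x=[8.9000] v=[0.0000]
Step 1: x=[8.8458] v=[-0.2167]
Step 2: x=[8.7417] v=[-0.4166]
Step 3: x=[8.5956] v=[-0.5843]
Step 4: x=[8.4189] v=[-0.7068]
Step 5: x=[8.2253] v=[-0.7746]
Step 6: x=[8.0297] v=[-0.7824]
Step 7: x=[7.8473] v=[-0.7297]
Step 8: x=[7.6922] v=[-0.6205]
Step 9: x=[7.5764] v=[-0.4633]
Step 10: x=[7.5088] v=[-0.2703]
Step 11: x=[7.4947] v=[-0.0564]
Step 12: x=[7.5352] v=[0.1619]
First v>=0 after going negative at step 12, time=3.0000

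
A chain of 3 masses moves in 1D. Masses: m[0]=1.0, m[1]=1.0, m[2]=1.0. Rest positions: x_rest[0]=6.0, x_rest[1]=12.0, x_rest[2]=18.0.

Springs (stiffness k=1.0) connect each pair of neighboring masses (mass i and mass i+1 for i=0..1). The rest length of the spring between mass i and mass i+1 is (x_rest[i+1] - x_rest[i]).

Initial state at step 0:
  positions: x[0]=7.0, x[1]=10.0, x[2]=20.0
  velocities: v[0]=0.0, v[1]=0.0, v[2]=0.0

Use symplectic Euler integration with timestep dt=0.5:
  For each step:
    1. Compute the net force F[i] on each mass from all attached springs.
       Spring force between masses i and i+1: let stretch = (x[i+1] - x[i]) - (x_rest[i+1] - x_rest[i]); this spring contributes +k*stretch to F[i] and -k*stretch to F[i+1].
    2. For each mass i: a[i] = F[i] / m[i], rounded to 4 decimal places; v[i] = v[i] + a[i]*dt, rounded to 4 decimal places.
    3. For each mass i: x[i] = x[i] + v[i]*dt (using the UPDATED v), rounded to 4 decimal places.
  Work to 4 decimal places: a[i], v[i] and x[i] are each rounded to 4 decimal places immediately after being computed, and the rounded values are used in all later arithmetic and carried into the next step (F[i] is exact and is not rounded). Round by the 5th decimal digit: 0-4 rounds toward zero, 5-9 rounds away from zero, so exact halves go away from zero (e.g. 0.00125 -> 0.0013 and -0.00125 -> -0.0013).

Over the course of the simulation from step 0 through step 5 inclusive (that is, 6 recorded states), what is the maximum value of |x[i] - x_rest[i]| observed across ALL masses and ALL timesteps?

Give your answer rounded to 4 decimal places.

Answer: 2.9219

Derivation:
Step 0: x=[7.0000 10.0000 20.0000] v=[0.0000 0.0000 0.0000]
Step 1: x=[6.2500 11.7500 19.0000] v=[-1.5000 3.5000 -2.0000]
Step 2: x=[5.3750 13.9375 17.6875] v=[-1.7500 4.3750 -2.6250]
Step 3: x=[5.1406 14.9219 16.9375] v=[-0.4688 1.9688 -1.5000]
Step 4: x=[5.8516 13.9649 17.1836] v=[1.4219 -1.9141 0.4922]
Step 5: x=[7.0909 11.7842 18.1251] v=[2.4786 -4.3614 1.8829]
Max displacement = 2.9219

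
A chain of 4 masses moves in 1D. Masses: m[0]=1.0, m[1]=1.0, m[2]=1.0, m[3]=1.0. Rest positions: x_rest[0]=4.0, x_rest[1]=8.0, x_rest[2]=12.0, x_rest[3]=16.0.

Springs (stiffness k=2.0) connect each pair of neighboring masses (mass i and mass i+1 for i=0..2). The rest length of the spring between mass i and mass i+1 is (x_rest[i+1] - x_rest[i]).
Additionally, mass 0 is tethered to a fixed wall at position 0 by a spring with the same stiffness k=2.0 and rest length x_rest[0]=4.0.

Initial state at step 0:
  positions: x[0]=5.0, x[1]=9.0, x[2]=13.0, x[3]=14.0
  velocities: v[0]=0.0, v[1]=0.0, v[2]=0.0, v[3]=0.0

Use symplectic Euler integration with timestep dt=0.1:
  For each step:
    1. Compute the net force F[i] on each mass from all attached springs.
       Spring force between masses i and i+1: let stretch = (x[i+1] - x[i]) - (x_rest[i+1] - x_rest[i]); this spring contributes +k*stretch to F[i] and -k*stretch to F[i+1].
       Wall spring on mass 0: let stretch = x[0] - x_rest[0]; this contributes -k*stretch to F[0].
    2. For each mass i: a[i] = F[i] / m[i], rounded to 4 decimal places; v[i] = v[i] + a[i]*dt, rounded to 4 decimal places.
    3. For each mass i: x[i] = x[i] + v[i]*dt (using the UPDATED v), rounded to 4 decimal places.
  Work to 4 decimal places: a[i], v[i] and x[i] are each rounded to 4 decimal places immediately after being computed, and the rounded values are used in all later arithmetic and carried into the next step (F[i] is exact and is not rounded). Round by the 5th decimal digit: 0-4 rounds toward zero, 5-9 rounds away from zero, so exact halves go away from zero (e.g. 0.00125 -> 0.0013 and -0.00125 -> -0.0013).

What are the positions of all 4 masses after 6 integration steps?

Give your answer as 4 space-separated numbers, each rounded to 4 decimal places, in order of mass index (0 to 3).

Step 0: x=[5.0000 9.0000 13.0000 14.0000] v=[0.0000 0.0000 0.0000 0.0000]
Step 1: x=[4.9800 9.0000 12.9400 14.0600] v=[-0.2000 0.0000 -0.6000 0.6000]
Step 2: x=[4.9408 8.9984 12.8236 14.1776] v=[-0.3920 -0.0160 -1.1640 1.1760]
Step 3: x=[4.8839 8.9922 12.6578 14.3481] v=[-0.5686 -0.0625 -1.6582 1.7052]
Step 4: x=[4.8115 8.9771 12.4525 14.5648] v=[-0.7237 -0.1510 -2.0533 2.1671]
Step 5: x=[4.7262 8.9482 12.2199 14.8193] v=[-0.8529 -0.2890 -2.3259 2.5446]
Step 6: x=[4.6308 8.9003 11.9739 15.1018] v=[-0.9537 -0.4791 -2.4604 2.8247]

Answer: 4.6308 8.9003 11.9739 15.1018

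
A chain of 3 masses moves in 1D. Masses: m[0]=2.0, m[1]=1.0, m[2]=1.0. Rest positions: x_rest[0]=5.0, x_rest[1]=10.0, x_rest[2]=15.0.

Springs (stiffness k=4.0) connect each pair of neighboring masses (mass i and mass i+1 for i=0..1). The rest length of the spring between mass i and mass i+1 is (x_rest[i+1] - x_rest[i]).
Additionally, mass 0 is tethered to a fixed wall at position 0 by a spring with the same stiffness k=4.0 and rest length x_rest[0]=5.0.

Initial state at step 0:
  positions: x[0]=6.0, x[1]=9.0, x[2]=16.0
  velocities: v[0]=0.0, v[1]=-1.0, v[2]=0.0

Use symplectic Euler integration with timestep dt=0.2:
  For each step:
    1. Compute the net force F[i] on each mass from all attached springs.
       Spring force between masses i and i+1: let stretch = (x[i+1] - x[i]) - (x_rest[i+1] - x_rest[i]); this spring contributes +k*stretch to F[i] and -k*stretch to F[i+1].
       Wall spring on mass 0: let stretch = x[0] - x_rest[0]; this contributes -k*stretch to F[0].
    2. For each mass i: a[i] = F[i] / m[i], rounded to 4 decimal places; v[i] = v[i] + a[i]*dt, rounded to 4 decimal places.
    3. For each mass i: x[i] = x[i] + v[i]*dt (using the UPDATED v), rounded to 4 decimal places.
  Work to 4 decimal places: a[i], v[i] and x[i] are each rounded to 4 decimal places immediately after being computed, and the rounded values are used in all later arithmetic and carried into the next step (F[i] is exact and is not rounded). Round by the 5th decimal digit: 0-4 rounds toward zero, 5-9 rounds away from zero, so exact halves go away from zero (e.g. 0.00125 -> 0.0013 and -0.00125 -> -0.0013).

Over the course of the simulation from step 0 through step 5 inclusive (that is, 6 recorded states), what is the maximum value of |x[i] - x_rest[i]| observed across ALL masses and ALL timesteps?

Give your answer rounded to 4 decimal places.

Step 0: x=[6.0000 9.0000 16.0000] v=[0.0000 -1.0000 0.0000]
Step 1: x=[5.7600 9.4400 15.6800] v=[-1.2000 2.2000 -1.6000]
Step 2: x=[5.3536 10.2896 15.1616] v=[-2.0320 4.2480 -2.5920]
Step 3: x=[4.9138 11.1290 14.6637] v=[-2.1990 4.1968 -2.4896]
Step 4: x=[4.5781 11.5395 14.4002] v=[-1.6784 2.0524 -1.3174]
Step 5: x=[4.4331 11.2939 14.4790] v=[-0.7251 -1.2282 0.3940]
Max displacement = 1.5395

Answer: 1.5395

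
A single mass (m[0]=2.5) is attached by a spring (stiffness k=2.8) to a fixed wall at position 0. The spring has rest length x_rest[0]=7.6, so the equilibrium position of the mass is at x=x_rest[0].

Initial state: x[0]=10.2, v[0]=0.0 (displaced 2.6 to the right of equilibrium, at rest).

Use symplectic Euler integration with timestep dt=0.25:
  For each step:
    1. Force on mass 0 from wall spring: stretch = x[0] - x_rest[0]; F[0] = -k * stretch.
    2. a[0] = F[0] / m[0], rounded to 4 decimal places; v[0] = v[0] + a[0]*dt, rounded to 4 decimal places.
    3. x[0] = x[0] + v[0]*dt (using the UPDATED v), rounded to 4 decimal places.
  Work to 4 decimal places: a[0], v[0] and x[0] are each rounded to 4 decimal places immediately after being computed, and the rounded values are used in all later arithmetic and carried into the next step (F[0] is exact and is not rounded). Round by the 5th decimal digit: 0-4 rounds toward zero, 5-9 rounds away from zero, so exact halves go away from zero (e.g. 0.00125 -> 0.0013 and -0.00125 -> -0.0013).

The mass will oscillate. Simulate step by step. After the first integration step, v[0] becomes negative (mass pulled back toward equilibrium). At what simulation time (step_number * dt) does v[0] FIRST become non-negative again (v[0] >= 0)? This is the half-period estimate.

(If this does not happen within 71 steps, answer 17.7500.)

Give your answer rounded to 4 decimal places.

Answer: 3.0000

Derivation:
Step 0: x=[10.2000] v=[0.0000]
Step 1: x=[10.0180] v=[-0.7280]
Step 2: x=[9.6667] v=[-1.4051]
Step 3: x=[9.1708] v=[-1.9838]
Step 4: x=[8.5649] v=[-2.4236]
Step 5: x=[7.8915] v=[-2.6938]
Step 6: x=[7.1977] v=[-2.7754]
Step 7: x=[6.5320] v=[-2.6628]
Step 8: x=[5.9411] v=[-2.3638]
Step 9: x=[5.4663] v=[-1.8993]
Step 10: x=[5.1408] v=[-1.3019]
Step 11: x=[4.9875] v=[-0.6133]
Step 12: x=[5.0171] v=[0.1182]
First v>=0 after going negative at step 12, time=3.0000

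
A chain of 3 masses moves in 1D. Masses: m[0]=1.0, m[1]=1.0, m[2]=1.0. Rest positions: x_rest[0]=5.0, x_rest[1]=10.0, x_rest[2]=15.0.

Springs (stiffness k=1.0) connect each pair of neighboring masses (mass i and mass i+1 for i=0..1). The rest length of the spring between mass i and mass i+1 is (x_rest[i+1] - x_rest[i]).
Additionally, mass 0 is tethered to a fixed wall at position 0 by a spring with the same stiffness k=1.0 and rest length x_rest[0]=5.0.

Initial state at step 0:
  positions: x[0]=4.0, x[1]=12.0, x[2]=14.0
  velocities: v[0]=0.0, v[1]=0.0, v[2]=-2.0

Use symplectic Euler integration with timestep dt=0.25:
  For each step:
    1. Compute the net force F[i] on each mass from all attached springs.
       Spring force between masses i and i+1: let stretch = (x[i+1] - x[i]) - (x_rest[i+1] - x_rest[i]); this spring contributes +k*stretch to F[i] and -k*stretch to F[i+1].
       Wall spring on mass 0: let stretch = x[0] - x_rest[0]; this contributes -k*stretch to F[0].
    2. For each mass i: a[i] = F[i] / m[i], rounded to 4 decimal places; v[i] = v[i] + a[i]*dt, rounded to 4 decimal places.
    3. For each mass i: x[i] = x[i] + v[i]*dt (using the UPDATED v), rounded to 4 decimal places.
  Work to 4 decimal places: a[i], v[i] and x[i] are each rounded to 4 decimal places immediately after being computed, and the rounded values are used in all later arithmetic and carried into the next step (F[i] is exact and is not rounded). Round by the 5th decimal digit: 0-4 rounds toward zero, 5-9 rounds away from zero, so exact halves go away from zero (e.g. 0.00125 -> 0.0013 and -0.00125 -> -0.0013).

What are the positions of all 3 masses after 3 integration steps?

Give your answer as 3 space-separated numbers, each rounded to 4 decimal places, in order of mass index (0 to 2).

Answer: 5.2361 9.9871 13.5772

Derivation:
Step 0: x=[4.0000 12.0000 14.0000] v=[0.0000 0.0000 -2.0000]
Step 1: x=[4.2500 11.6250 13.6875] v=[1.0000 -1.5000 -1.2500]
Step 2: x=[4.6953 10.9180 13.5586] v=[1.7813 -2.8281 -0.5156]
Step 3: x=[5.2361 9.9871 13.5772] v=[2.1632 -3.7236 0.0743]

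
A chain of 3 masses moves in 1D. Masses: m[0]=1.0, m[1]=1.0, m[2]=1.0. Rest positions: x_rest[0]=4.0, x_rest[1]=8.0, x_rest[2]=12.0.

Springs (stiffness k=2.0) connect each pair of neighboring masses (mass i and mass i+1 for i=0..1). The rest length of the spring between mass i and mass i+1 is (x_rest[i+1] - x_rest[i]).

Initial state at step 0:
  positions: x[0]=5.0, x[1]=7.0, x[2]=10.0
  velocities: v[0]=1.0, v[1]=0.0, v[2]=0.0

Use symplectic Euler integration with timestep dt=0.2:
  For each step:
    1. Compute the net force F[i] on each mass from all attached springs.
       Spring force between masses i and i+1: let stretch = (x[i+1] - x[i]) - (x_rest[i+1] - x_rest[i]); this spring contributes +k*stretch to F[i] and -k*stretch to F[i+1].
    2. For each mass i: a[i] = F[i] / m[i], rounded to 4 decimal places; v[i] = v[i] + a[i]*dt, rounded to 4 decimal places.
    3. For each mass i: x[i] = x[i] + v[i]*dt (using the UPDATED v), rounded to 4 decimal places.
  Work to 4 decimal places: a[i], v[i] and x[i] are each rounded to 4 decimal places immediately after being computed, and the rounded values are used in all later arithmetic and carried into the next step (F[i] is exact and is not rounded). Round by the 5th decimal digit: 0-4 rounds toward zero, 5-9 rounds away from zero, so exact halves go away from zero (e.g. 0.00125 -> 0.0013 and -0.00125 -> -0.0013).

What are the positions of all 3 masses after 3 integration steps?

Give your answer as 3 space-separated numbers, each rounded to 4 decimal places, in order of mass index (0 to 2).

Answer: 4.6715 7.4488 10.4797

Derivation:
Step 0: x=[5.0000 7.0000 10.0000] v=[1.0000 0.0000 0.0000]
Step 1: x=[5.0400 7.0800 10.0800] v=[0.2000 0.4000 0.4000]
Step 2: x=[4.9232 7.2368 10.2400] v=[-0.5840 0.7840 0.8000]
Step 3: x=[4.6715 7.4488 10.4797] v=[-1.2586 1.0598 1.1987]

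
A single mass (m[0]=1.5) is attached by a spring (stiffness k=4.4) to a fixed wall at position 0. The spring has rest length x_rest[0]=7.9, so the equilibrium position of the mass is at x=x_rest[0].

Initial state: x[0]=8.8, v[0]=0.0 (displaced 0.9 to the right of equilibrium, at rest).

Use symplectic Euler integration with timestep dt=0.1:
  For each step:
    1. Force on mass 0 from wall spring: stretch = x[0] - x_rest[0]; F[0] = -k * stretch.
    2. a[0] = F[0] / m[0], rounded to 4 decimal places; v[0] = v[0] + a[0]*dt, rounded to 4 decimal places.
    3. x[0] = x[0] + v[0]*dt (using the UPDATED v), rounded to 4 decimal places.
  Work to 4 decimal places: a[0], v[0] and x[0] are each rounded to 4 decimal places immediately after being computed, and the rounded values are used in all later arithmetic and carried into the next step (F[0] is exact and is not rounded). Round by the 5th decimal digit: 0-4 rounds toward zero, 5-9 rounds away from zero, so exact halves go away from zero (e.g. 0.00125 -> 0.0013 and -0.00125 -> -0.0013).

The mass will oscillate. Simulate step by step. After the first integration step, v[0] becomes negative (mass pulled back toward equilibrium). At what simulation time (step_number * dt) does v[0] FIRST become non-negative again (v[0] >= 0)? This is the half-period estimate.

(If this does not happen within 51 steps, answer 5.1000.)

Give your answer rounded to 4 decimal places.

Answer: 1.9000

Derivation:
Step 0: x=[8.8000] v=[0.0000]
Step 1: x=[8.7736] v=[-0.2640]
Step 2: x=[8.7216] v=[-0.5203]
Step 3: x=[8.6455] v=[-0.7613]
Step 4: x=[8.5475] v=[-0.9800]
Step 5: x=[8.4305] v=[-1.1699]
Step 6: x=[8.2980] v=[-1.3255]
Step 7: x=[8.1538] v=[-1.4423]
Step 8: x=[8.0021] v=[-1.5168]
Step 9: x=[7.8474] v=[-1.5468]
Step 10: x=[7.6943] v=[-1.5314]
Step 11: x=[7.5472] v=[-1.4711]
Step 12: x=[7.4104] v=[-1.3676]
Step 13: x=[7.2880] v=[-1.2240]
Step 14: x=[7.1836] v=[-1.0445]
Step 15: x=[7.1002] v=[-0.8344]
Step 16: x=[7.0402] v=[-0.5998]
Step 17: x=[7.0054] v=[-0.3476]
Step 18: x=[6.9969] v=[-0.0852]
Step 19: x=[7.0149] v=[0.1797]
First v>=0 after going negative at step 19, time=1.9000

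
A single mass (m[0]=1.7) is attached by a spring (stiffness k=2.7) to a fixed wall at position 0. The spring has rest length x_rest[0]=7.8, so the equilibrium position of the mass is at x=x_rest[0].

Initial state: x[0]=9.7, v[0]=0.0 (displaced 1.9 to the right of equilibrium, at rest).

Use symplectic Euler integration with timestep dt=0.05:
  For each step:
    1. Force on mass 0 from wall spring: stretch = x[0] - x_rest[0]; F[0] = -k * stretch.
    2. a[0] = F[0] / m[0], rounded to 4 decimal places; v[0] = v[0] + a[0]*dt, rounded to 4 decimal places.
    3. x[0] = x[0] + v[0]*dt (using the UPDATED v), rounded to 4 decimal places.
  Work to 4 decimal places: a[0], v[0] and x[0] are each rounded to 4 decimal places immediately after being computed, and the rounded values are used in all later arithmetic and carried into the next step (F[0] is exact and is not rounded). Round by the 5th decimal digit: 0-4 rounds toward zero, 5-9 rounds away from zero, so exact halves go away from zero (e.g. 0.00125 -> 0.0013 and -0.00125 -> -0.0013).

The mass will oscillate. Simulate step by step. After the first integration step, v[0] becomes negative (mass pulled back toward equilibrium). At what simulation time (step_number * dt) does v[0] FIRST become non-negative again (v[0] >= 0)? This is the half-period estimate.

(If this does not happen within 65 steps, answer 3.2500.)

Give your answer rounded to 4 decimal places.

Step 0: x=[9.7000] v=[0.0000]
Step 1: x=[9.6925] v=[-0.1509]
Step 2: x=[9.6774] v=[-0.3012]
Step 3: x=[9.6549] v=[-0.4503]
Step 4: x=[9.6250] v=[-0.5976]
Step 5: x=[9.5879] v=[-0.7425]
Step 6: x=[9.5437] v=[-0.8845]
Step 7: x=[9.4926] v=[-1.0230]
Step 8: x=[9.4347] v=[-1.1574]
Step 9: x=[9.3703] v=[-1.2872]
Step 10: x=[9.2997] v=[-1.4119]
Step 11: x=[9.2232] v=[-1.5310]
Step 12: x=[9.1410] v=[-1.6440]
Step 13: x=[9.0535] v=[-1.7505]
Step 14: x=[8.9610] v=[-1.8500]
Step 15: x=[8.8639] v=[-1.9422]
Step 16: x=[8.7626] v=[-2.0267]
Step 17: x=[8.6574] v=[-2.1031]
Step 18: x=[8.5488] v=[-2.1712]
Step 19: x=[8.4373] v=[-2.2307]
Step 20: x=[8.3232] v=[-2.2813]
Step 21: x=[8.2071] v=[-2.3229]
Step 22: x=[8.0893] v=[-2.3552]
Step 23: x=[7.9704] v=[-2.3782]
Step 24: x=[7.8508] v=[-2.3917]
Step 25: x=[7.7310] v=[-2.3957]
Step 26: x=[7.6115] v=[-2.3902]
Step 27: x=[7.4927] v=[-2.3752]
Step 28: x=[7.3752] v=[-2.3508]
Step 29: x=[7.2593] v=[-2.3171]
Step 30: x=[7.1456] v=[-2.2742]
Step 31: x=[7.0345] v=[-2.2222]
Step 32: x=[6.9264] v=[-2.1614]
Step 33: x=[6.8218] v=[-2.0920]
Step 34: x=[6.7211] v=[-2.0143]
Step 35: x=[6.6247] v=[-1.9286]
Step 36: x=[6.5329] v=[-1.8353]
Step 37: x=[6.4462] v=[-1.7347]
Step 38: x=[6.3648] v=[-1.6272]
Step 39: x=[6.2891] v=[-1.5132]
Step 40: x=[6.2194] v=[-1.3932]
Step 41: x=[6.1560] v=[-1.2677]
Step 42: x=[6.0991] v=[-1.1371]
Step 43: x=[6.0490] v=[-1.0020]
Step 44: x=[6.0059] v=[-0.8630]
Step 45: x=[5.9699] v=[-0.7205]
Step 46: x=[5.9411] v=[-0.5752]
Step 47: x=[5.9197] v=[-0.4276]
Step 48: x=[5.9058] v=[-0.2783]
Step 49: x=[5.8994] v=[-0.1279]
Step 50: x=[5.9006] v=[0.0230]
First v>=0 after going negative at step 50, time=2.5000

Answer: 2.5000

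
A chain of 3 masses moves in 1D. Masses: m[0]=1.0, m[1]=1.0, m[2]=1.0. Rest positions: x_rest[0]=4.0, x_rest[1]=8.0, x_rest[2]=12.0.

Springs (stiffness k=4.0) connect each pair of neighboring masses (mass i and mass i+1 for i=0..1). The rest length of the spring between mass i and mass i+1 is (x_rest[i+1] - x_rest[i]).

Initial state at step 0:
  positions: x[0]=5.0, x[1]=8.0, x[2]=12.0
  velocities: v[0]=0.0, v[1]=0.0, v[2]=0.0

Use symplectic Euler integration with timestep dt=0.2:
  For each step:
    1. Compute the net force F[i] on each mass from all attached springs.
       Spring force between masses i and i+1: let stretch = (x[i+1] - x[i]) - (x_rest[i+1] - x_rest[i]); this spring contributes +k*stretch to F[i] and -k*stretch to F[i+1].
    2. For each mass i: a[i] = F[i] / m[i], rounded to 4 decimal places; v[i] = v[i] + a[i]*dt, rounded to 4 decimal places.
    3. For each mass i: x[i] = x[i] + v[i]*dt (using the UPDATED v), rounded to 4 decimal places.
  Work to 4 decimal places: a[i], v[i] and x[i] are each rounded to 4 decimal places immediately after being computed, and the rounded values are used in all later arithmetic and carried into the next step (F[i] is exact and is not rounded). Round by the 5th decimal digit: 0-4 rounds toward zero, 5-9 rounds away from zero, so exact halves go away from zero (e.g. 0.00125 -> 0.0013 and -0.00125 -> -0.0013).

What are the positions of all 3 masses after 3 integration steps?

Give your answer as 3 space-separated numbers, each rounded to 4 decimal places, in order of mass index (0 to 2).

Answer: 4.2755 8.6129 12.1116

Derivation:
Step 0: x=[5.0000 8.0000 12.0000] v=[0.0000 0.0000 0.0000]
Step 1: x=[4.8400 8.1600 12.0000] v=[-0.8000 0.8000 0.0000]
Step 2: x=[4.5712 8.4032 12.0256] v=[-1.3440 1.2160 0.1280]
Step 3: x=[4.2755 8.6129 12.1116] v=[-1.4784 1.0483 0.4301]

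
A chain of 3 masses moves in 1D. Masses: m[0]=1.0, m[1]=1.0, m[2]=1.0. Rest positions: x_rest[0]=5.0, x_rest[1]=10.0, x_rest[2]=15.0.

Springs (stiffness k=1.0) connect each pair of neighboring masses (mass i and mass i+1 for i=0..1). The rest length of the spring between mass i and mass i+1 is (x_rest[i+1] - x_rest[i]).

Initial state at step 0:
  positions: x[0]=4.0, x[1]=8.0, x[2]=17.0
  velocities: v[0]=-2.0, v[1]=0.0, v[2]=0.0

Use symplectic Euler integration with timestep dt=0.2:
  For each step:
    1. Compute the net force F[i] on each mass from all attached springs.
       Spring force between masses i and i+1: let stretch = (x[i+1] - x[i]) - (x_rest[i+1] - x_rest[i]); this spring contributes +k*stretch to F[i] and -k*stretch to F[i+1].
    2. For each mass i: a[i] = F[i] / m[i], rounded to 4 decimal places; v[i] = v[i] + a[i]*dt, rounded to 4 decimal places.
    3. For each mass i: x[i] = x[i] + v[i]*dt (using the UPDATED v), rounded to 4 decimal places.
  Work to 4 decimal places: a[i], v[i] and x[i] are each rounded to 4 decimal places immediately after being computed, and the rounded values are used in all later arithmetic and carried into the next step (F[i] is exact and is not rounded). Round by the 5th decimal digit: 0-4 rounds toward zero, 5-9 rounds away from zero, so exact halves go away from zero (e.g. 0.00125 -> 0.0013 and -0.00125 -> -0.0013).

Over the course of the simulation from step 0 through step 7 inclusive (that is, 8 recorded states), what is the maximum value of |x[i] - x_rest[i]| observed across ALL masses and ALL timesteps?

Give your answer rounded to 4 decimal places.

Answer: 3.2167

Derivation:
Step 0: x=[4.0000 8.0000 17.0000] v=[-2.0000 0.0000 0.0000]
Step 1: x=[3.5600 8.2000 16.8400] v=[-2.2000 1.0000 -0.8000]
Step 2: x=[3.1056 8.5600 16.5344] v=[-2.2720 1.8000 -1.5280]
Step 3: x=[2.6694 9.0208 16.1098] v=[-2.1811 2.3040 -2.1229]
Step 4: x=[2.2872 9.5111 15.6017] v=[-1.9108 2.4515 -2.5407]
Step 5: x=[1.9940 9.9561 15.0499] v=[-1.4660 2.2248 -2.7588]
Step 6: x=[1.8193 10.2863 14.4944] v=[-0.8736 1.6511 -2.7776]
Step 7: x=[1.7833 10.4462 13.9706] v=[-0.1802 0.7993 -2.6192]
Max displacement = 3.2167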